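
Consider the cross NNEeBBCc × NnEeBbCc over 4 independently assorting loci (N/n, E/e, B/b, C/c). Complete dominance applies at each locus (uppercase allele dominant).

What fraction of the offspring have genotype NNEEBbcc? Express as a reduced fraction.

P(NNEEBbcc) = 1/64

NNEeBBCc gametes: NEBC×4, NEBc×4, NeBC×4, NeBc×4
NnEeBbCc gametes: NEBC×1, NEBc×1, NEbC×1, NEbc×1, NeBC×1, NeBc×1, NebC×1, Nebc×1, nEBC×1, nEBc×1, nEbC×1, nEbc×1, neBC×1, neBc×1, nebC×1, nebc×1
NNEeBBCc×NnEeBbCc grid (16·16=256): NNEEBBCC=4 NNEEBBCc=8 NNEEBBcc=4 NNEEBbCC=4 NNEEBbCc=8 NNEEBbcc=4 NNEeBBCC=8 NNEeBBCc=16 NNEeBBcc=8 NNEeBbCC=8 NNEeBbCc=16 NNEeBbcc=8 NNeeBBCC=4 NNeeBBCc=8 NNeeBBcc=4 NNeeBbCC=4 NNeeBbCc=8 NNeeBbcc=4 NnEEBBCC=4 NnEEBBCc=8 NnEEBBcc=4 NnEEBbCC=4 NnEEBbCc=8 NnEEBbcc=4 NnEeBBCC=8 NnEeBBCc=16 NnEeBBcc=8 NnEeBbCC=8 NnEeBbCc=16 NnEeBbcc=8 NneeBBCC=4 NneeBBCc=8 NneeBBcc=4 NneeBbCC=4 NneeBbCc=8 NneeBbcc=4
NNEEBbcc hits 4/256; gcd=4; 4÷4/256÷4 = 1/64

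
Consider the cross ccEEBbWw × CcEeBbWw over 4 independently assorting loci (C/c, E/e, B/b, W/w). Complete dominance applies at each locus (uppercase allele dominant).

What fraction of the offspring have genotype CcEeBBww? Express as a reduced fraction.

P(CcEeBBww) = 1/64

ccEEBbWw gametes: cEBW×4, cEBw×4, cEbW×4, cEbw×4
CcEeBbWw gametes: CEBW×1, CEBw×1, CEbW×1, CEbw×1, CeBW×1, CeBw×1, CebW×1, Cebw×1, cEBW×1, cEBw×1, cEbW×1, cEbw×1, ceBW×1, ceBw×1, cebW×1, cebw×1
ccEEBbWw×CcEeBbWw grid (16·16=256): CcEEBBWW=4 CcEEBBWw=8 CcEEBBww=4 CcEEBbWW=8 CcEEBbWw=16 CcEEBbww=8 CcEEbbWW=4 CcEEbbWw=8 CcEEbbww=4 CcEeBBWW=4 CcEeBBWw=8 CcEeBBww=4 CcEeBbWW=8 CcEeBbWw=16 CcEeBbww=8 CcEebbWW=4 CcEebbWw=8 CcEebbww=4 ccEEBBWW=4 ccEEBBWw=8 ccEEBBww=4 ccEEBbWW=8 ccEEBbWw=16 ccEEBbww=8 ccEEbbWW=4 ccEEbbWw=8 ccEEbbww=4 ccEeBBWW=4 ccEeBBWw=8 ccEeBBww=4 ccEeBbWW=8 ccEeBbWw=16 ccEeBbww=8 ccEebbWW=4 ccEebbWw=8 ccEebbww=4
CcEeBBww hits 4/256; gcd=4; 4÷4/256÷4 = 1/64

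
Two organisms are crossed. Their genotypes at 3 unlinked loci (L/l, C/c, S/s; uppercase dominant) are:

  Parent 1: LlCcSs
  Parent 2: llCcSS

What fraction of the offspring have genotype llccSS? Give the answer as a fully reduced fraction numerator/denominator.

P(llccSS) = 1/16

LlCcSs gametes: LCS×1, LCs×1, LcS×1, Lcs×1, lCS×1, lCs×1, lcS×1, lcs×1
llCcSS gametes: lCS×4, lcS×4
LlCcSs×llCcSS grid (8·8=64): LlCCSS=4 LlCCSs=4 LlCcSS=8 LlCcSs=8 LlccSS=4 LlccSs=4 llCCSS=4 llCCSs=4 llCcSS=8 llCcSs=8 llccSS=4 llccSs=4
llccSS hits 4/64; gcd=4; 4÷4/64÷4 = 1/16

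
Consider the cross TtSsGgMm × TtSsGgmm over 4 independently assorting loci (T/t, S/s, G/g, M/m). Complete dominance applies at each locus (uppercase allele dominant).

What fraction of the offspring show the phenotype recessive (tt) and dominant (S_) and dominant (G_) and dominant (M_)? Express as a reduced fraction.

TtSsGgMm gametes: TSGM×1, TSGm×1, TSgM×1, TSgm×1, TsGM×1, TsGm×1, TsgM×1, Tsgm×1, tSGM×1, tSGm×1, tSgM×1, tSgm×1, tsGM×1, tsGm×1, tsgM×1, tsgm×1
TtSsGgmm gametes: TSGm×2, TSgm×2, TsGm×2, Tsgm×2, tSGm×2, tSgm×2, tsGm×2, tsgm×2
TtSsGgMm×TtSsGgmm grid (16·16=256): TTSSGGMm=2 TTSSGGmm=2 TTSSGgMm=4 TTSSGgmm=4 TTSSggMm=2 TTSSggmm=2 TTSsGGMm=4 TTSsGGmm=4 TTSsGgMm=8 TTSsGgmm=8 TTSsggMm=4 TTSsggmm=4 TTssGGMm=2 TTssGGmm=2 TTssGgMm=4 TTssGgmm=4 TTssggMm=2 TTssggmm=2 TtSSGGMm=4 TtSSGGmm=4 TtSSGgMm=8 TtSSGgmm=8 TtSSggMm=4 TtSSggmm=4 TtSsGGMm=8 TtSsGGmm=8 TtSsGgMm=16 TtSsGgmm=16 TtSsggMm=8 TtSsggmm=8 TtssGGMm=4 TtssGGmm=4 TtssGgMm=8 TtssGgmm=8 TtssggMm=4 Ttssggmm=4 ttSSGGMm=2 ttSSGGmm=2 ttSSGgMm=4 ttSSGgmm=4 ttSSggMm=2 ttSSggmm=2 ttSsGGMm=4 ttSsGGmm=4 ttSsGgMm=8 ttSsGgmm=8 ttSsggMm=4 ttSsggmm=4 ttssGGMm=2 ttssGGmm=2 ttssGgMm=4 ttssGgmm=4 ttssggMm=2 ttssggmm=2
tt S_ G_ M_ hits 18/256; gcd=2; 18÷2/256÷2 = 9/128

P(tt S_ G_ M_) = 9/128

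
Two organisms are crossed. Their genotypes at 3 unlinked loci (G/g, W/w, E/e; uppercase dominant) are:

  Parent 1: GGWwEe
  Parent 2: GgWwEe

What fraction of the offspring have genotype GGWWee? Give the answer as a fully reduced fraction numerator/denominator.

P(GGWWee) = 1/32

GGWwEe gametes: GWE×2, GWe×2, GwE×2, Gwe×2
GgWwEe gametes: GWE×1, GWe×1, GwE×1, Gwe×1, gWE×1, gWe×1, gwE×1, gwe×1
GGWwEe×GgWwEe grid (8·8=64): GGWWEE=2 GGWWEe=4 GGWWee=2 GGWwEE=4 GGWwEe=8 GGWwee=4 GGwwEE=2 GGwwEe=4 GGwwee=2 GgWWEE=2 GgWWEe=4 GgWWee=2 GgWwEE=4 GgWwEe=8 GgWwee=4 GgwwEE=2 GgwwEe=4 Ggwwee=2
GGWWee hits 2/64; gcd=2; 2÷2/64÷2 = 1/32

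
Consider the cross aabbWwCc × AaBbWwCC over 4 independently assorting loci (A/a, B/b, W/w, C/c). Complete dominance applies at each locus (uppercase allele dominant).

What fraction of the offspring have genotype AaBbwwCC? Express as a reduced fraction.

P(AaBbwwCC) = 1/32

aabbWwCc gametes: abWC×4, abWc×4, abwC×4, abwc×4
AaBbWwCC gametes: ABWC×2, ABwC×2, AbWC×2, AbwC×2, aBWC×2, aBwC×2, abWC×2, abwC×2
aabbWwCc×AaBbWwCC grid (16·16=256): AaBbWWCC=8 AaBbWWCc=8 AaBbWwCC=16 AaBbWwCc=16 AaBbwwCC=8 AaBbwwCc=8 AabbWWCC=8 AabbWWCc=8 AabbWwCC=16 AabbWwCc=16 AabbwwCC=8 AabbwwCc=8 aaBbWWCC=8 aaBbWWCc=8 aaBbWwCC=16 aaBbWwCc=16 aaBbwwCC=8 aaBbwwCc=8 aabbWWCC=8 aabbWWCc=8 aabbWwCC=16 aabbWwCc=16 aabbwwCC=8 aabbwwCc=8
AaBbwwCC hits 8/256; gcd=8; 8÷8/256÷8 = 1/32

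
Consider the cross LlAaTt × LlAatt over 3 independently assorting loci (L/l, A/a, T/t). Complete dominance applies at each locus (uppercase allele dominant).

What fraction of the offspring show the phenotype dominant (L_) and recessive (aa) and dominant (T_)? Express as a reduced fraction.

P(L_ aa T_) = 3/32

LlAaTt gametes: LAT×1, LAt×1, LaT×1, Lat×1, lAT×1, lAt×1, laT×1, lat×1
LlAatt gametes: LAt×2, Lat×2, lAt×2, lat×2
LlAaTt×LlAatt grid (8·8=64): LLAATt=2 LLAAtt=2 LLAaTt=4 LLAatt=4 LLaaTt=2 LLaatt=2 LlAATt=4 LlAAtt=4 LlAaTt=8 LlAatt=8 LlaaTt=4 Llaatt=4 llAATt=2 llAAtt=2 llAaTt=4 llAatt=4 llaaTt=2 llaatt=2
L_ aa T_ hits 6/64; gcd=2; 6÷2/64÷2 = 3/32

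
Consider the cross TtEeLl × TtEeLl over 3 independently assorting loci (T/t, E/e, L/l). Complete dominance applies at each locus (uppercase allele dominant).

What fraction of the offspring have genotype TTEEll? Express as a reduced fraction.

P(TTEEll) = 1/64

TtEeLl gametes: TEL×1, TEl×1, TeL×1, Tel×1, tEL×1, tEl×1, teL×1, tel×1
TtEeLl gametes: TEL×1, TEl×1, TeL×1, Tel×1, tEL×1, tEl×1, teL×1, tel×1
TtEeLl×TtEeLl grid (8·8=64): TTEELL=1 TTEELl=2 TTEEll=1 TTEeLL=2 TTEeLl=4 TTEell=2 TTeeLL=1 TTeeLl=2 TTeell=1 TtEELL=2 TtEELl=4 TtEEll=2 TtEeLL=4 TtEeLl=8 TtEell=4 TteeLL=2 TteeLl=4 Tteell=2 ttEELL=1 ttEELl=2 ttEEll=1 ttEeLL=2 ttEeLl=4 ttEell=2 tteeLL=1 tteeLl=2 tteell=1
TTEEll hits 1/64; gcd=1; 1÷1/64÷1 = 1/64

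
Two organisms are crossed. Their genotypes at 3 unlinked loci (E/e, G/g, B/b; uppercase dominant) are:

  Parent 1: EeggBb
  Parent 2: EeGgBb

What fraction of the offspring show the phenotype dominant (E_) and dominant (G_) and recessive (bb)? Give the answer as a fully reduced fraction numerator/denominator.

P(E_ G_ bb) = 3/32

EeggBb gametes: EgB×2, Egb×2, egB×2, egb×2
EeGgBb gametes: EGB×1, EGb×1, EgB×1, Egb×1, eGB×1, eGb×1, egB×1, egb×1
EeggBb×EeGgBb grid (8·8=64): EEGgBB=2 EEGgBb=4 EEGgbb=2 EEggBB=2 EEggBb=4 EEggbb=2 EeGgBB=4 EeGgBb=8 EeGgbb=4 EeggBB=4 EeggBb=8 Eeggbb=4 eeGgBB=2 eeGgBb=4 eeGgbb=2 eeggBB=2 eeggBb=4 eeggbb=2
E_ G_ bb hits 6/64; gcd=2; 6÷2/64÷2 = 3/32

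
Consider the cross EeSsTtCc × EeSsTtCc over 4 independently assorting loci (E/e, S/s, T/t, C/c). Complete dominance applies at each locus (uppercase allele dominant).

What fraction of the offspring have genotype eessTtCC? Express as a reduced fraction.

P(eessTtCC) = 1/128

EeSsTtCc gametes: ESTC×1, ESTc×1, EStC×1, EStc×1, EsTC×1, EsTc×1, EstC×1, Estc×1, eSTC×1, eSTc×1, eStC×1, eStc×1, esTC×1, esTc×1, estC×1, estc×1
EeSsTtCc gametes: ESTC×1, ESTc×1, EStC×1, EStc×1, EsTC×1, EsTc×1, EstC×1, Estc×1, eSTC×1, eSTc×1, eStC×1, eStc×1, esTC×1, esTc×1, estC×1, estc×1
EeSsTtCc×EeSsTtCc grid (16·16=256): EESSTTCC=1 EESSTTCc=2 EESSTTcc=1 EESSTtCC=2 EESSTtCc=4 EESSTtcc=2 EESSttCC=1 EESSttCc=2 EESSttcc=1 EESsTTCC=2 EESsTTCc=4 EESsTTcc=2 EESsTtCC=4 EESsTtCc=8 EESsTtcc=4 EESsttCC=2 EESsttCc=4 EESsttcc=2 EEssTTCC=1 EEssTTCc=2 EEssTTcc=1 EEssTtCC=2 EEssTtCc=4 EEssTtcc=2 EEssttCC=1 EEssttCc=2 EEssttcc=1 EeSSTTCC=2 EeSSTTCc=4 EeSSTTcc=2 EeSSTtCC=4 EeSSTtCc=8 EeSSTtcc=4 EeSSttCC=2 EeSSttCc=4 EeSSttcc=2 EeSsTTCC=4 EeSsTTCc=8 EeSsTTcc=4 EeSsTtCC=8 EeSsTtCc=16 EeSsTtcc=8 EeSsttCC=4 EeSsttCc=8 EeSsttcc=4 EessTTCC=2 EessTTCc=4 EessTTcc=2 EessTtCC=4 EessTtCc=8 EessTtcc=4 EessttCC=2 EessttCc=4 Eessttcc=2 eeSSTTCC=1 eeSSTTCc=2 eeSSTTcc=1 eeSSTtCC=2 eeSSTtCc=4 eeSSTtcc=2 eeSSttCC=1 eeSSttCc=2 eeSSttcc=1 eeSsTTCC=2 eeSsTTCc=4 eeSsTTcc=2 eeSsTtCC=4 eeSsTtCc=8 eeSsTtcc=4 eeSsttCC=2 eeSsttCc=4 eeSsttcc=2 eessTTCC=1 eessTTCc=2 eessTTcc=1 eessTtCC=2 eessTtCc=4 eessTtcc=2 eessttCC=1 eessttCc=2 eessttcc=1
eessTtCC hits 2/256; gcd=2; 2÷2/256÷2 = 1/128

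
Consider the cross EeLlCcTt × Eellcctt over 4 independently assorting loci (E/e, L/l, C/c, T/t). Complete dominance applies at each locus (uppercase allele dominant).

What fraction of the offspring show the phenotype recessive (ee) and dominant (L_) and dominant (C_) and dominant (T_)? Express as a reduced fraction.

EeLlCcTt gametes: ELCT×1, ELCt×1, ELcT×1, ELct×1, ElCT×1, ElCt×1, ElcT×1, Elct×1, eLCT×1, eLCt×1, eLcT×1, eLct×1, elCT×1, elCt×1, elcT×1, elct×1
Eellcctt gametes: Elct×8, elct×8
EeLlCcTt×Eellcctt grid (16·16=256): EELlCcTt=8 EELlCctt=8 EELlccTt=8 EELlcctt=8 EEllCcTt=8 EEllCctt=8 EEllccTt=8 EEllcctt=8 EeLlCcTt=16 EeLlCctt=16 EeLlccTt=16 EeLlcctt=16 EellCcTt=16 EellCctt=16 EellccTt=16 Eellcctt=16 eeLlCcTt=8 eeLlCctt=8 eeLlccTt=8 eeLlcctt=8 eellCcTt=8 eellCctt=8 eellccTt=8 eellcctt=8
ee L_ C_ T_ hits 8/256; gcd=8; 8÷8/256÷8 = 1/32

P(ee L_ C_ T_) = 1/32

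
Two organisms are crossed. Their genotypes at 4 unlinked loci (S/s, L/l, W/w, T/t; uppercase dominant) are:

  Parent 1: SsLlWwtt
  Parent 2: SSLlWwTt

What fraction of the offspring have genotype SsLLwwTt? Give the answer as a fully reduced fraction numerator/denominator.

P(SsLLwwTt) = 1/64

SsLlWwtt gametes: SLWt×2, SLwt×2, SlWt×2, Slwt×2, sLWt×2, sLwt×2, slWt×2, slwt×2
SSLlWwTt gametes: SLWT×2, SLWt×2, SLwT×2, SLwt×2, SlWT×2, SlWt×2, SlwT×2, Slwt×2
SsLlWwtt×SSLlWwTt grid (16·16=256): SSLLWWTt=4 SSLLWWtt=4 SSLLWwTt=8 SSLLWwtt=8 SSLLwwTt=4 SSLLwwtt=4 SSLlWWTt=8 SSLlWWtt=8 SSLlWwTt=16 SSLlWwtt=16 SSLlwwTt=8 SSLlwwtt=8 SSllWWTt=4 SSllWWtt=4 SSllWwTt=8 SSllWwtt=8 SSllwwTt=4 SSllwwtt=4 SsLLWWTt=4 SsLLWWtt=4 SsLLWwTt=8 SsLLWwtt=8 SsLLwwTt=4 SsLLwwtt=4 SsLlWWTt=8 SsLlWWtt=8 SsLlWwTt=16 SsLlWwtt=16 SsLlwwTt=8 SsLlwwtt=8 SsllWWTt=4 SsllWWtt=4 SsllWwTt=8 SsllWwtt=8 SsllwwTt=4 Ssllwwtt=4
SsLLwwTt hits 4/256; gcd=4; 4÷4/256÷4 = 1/64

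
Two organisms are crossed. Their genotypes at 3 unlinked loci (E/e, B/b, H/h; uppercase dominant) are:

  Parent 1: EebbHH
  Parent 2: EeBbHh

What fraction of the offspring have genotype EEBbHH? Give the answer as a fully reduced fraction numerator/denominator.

EebbHH gametes: EbH×4, ebH×4
EeBbHh gametes: EBH×1, EBh×1, EbH×1, Ebh×1, eBH×1, eBh×1, ebH×1, ebh×1
EebbHH×EeBbHh grid (8·8=64): EEBbHH=4 EEBbHh=4 EEbbHH=4 EEbbHh=4 EeBbHH=8 EeBbHh=8 EebbHH=8 EebbHh=8 eeBbHH=4 eeBbHh=4 eebbHH=4 eebbHh=4
EEBbHH hits 4/64; gcd=4; 4÷4/64÷4 = 1/16

P(EEBbHH) = 1/16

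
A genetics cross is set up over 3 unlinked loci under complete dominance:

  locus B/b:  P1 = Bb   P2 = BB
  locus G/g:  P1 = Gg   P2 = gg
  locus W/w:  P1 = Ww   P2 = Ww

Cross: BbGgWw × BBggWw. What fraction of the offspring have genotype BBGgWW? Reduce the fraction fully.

P(BBGgWW) = 1/16

BbGgWw gametes: BGW×1, BGw×1, BgW×1, Bgw×1, bGW×1, bGw×1, bgW×1, bgw×1
BBggWw gametes: BgW×4, Bgw×4
BbGgWw×BBggWw grid (8·8=64): BBGgWW=4 BBGgWw=8 BBGgww=4 BBggWW=4 BBggWw=8 BBggww=4 BbGgWW=4 BbGgWw=8 BbGgww=4 BbggWW=4 BbggWw=8 Bbggww=4
BBGgWW hits 4/64; gcd=4; 4÷4/64÷4 = 1/16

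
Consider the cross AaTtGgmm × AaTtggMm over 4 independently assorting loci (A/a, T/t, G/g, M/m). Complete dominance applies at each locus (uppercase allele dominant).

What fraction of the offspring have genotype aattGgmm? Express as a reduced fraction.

AaTtGgmm gametes: ATGm×2, ATgm×2, AtGm×2, Atgm×2, aTGm×2, aTgm×2, atGm×2, atgm×2
AaTtggMm gametes: ATgM×2, ATgm×2, AtgM×2, Atgm×2, aTgM×2, aTgm×2, atgM×2, atgm×2
AaTtGgmm×AaTtggMm grid (16·16=256): AATTGgMm=4 AATTGgmm=4 AATTggMm=4 AATTggmm=4 AATtGgMm=8 AATtGgmm=8 AATtggMm=8 AATtggmm=8 AAttGgMm=4 AAttGgmm=4 AAttggMm=4 AAttggmm=4 AaTTGgMm=8 AaTTGgmm=8 AaTTggMm=8 AaTTggmm=8 AaTtGgMm=16 AaTtGgmm=16 AaTtggMm=16 AaTtggmm=16 AattGgMm=8 AattGgmm=8 AattggMm=8 Aattggmm=8 aaTTGgMm=4 aaTTGgmm=4 aaTTggMm=4 aaTTggmm=4 aaTtGgMm=8 aaTtGgmm=8 aaTtggMm=8 aaTtggmm=8 aattGgMm=4 aattGgmm=4 aattggMm=4 aattggmm=4
aattGgmm hits 4/256; gcd=4; 4÷4/256÷4 = 1/64

P(aattGgmm) = 1/64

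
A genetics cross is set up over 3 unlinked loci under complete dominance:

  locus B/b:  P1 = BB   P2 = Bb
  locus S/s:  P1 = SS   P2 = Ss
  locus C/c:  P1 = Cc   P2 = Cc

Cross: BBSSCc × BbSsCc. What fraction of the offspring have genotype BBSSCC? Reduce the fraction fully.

BBSSCc gametes: BSC×4, BSc×4
BbSsCc gametes: BSC×1, BSc×1, BsC×1, Bsc×1, bSC×1, bSc×1, bsC×1, bsc×1
BBSSCc×BbSsCc grid (8·8=64): BBSSCC=4 BBSSCc=8 BBSScc=4 BBSsCC=4 BBSsCc=8 BBSscc=4 BbSSCC=4 BbSSCc=8 BbSScc=4 BbSsCC=4 BbSsCc=8 BbSscc=4
BBSSCC hits 4/64; gcd=4; 4÷4/64÷4 = 1/16

P(BBSSCC) = 1/16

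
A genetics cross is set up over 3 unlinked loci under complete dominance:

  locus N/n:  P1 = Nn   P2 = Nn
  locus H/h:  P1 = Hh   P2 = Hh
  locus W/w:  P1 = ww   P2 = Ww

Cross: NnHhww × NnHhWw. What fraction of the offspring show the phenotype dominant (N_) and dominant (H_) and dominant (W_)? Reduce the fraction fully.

NnHhww gametes: NHw×2, Nhw×2, nHw×2, nhw×2
NnHhWw gametes: NHW×1, NHw×1, NhW×1, Nhw×1, nHW×1, nHw×1, nhW×1, nhw×1
NnHhww×NnHhWw grid (8·8=64): NNHHWw=2 NNHHww=2 NNHhWw=4 NNHhww=4 NNhhWw=2 NNhhww=2 NnHHWw=4 NnHHww=4 NnHhWw=8 NnHhww=8 NnhhWw=4 Nnhhww=4 nnHHWw=2 nnHHww=2 nnHhWw=4 nnHhww=4 nnhhWw=2 nnhhww=2
N_ H_ W_ hits 18/64; gcd=2; 18÷2/64÷2 = 9/32

P(N_ H_ W_) = 9/32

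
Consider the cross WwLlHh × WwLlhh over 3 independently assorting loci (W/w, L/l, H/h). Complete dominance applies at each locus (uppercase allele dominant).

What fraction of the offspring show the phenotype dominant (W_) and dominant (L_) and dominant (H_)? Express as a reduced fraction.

WwLlHh gametes: WLH×1, WLh×1, WlH×1, Wlh×1, wLH×1, wLh×1, wlH×1, wlh×1
WwLlhh gametes: WLh×2, Wlh×2, wLh×2, wlh×2
WwLlHh×WwLlhh grid (8·8=64): WWLLHh=2 WWLLhh=2 WWLlHh=4 WWLlhh=4 WWllHh=2 WWllhh=2 WwLLHh=4 WwLLhh=4 WwLlHh=8 WwLlhh=8 WwllHh=4 Wwllhh=4 wwLLHh=2 wwLLhh=2 wwLlHh=4 wwLlhh=4 wwllHh=2 wwllhh=2
W_ L_ H_ hits 18/64; gcd=2; 18÷2/64÷2 = 9/32

P(W_ L_ H_) = 9/32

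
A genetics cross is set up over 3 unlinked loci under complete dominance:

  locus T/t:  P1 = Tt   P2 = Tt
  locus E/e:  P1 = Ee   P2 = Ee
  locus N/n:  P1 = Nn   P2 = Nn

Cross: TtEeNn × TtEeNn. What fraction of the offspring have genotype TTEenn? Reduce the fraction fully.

TtEeNn gametes: TEN×1, TEn×1, TeN×1, Ten×1, tEN×1, tEn×1, teN×1, ten×1
TtEeNn gametes: TEN×1, TEn×1, TeN×1, Ten×1, tEN×1, tEn×1, teN×1, ten×1
TtEeNn×TtEeNn grid (8·8=64): TTEENN=1 TTEENn=2 TTEEnn=1 TTEeNN=2 TTEeNn=4 TTEenn=2 TTeeNN=1 TTeeNn=2 TTeenn=1 TtEENN=2 TtEENn=4 TtEEnn=2 TtEeNN=4 TtEeNn=8 TtEenn=4 TteeNN=2 TteeNn=4 Tteenn=2 ttEENN=1 ttEENn=2 ttEEnn=1 ttEeNN=2 ttEeNn=4 ttEenn=2 tteeNN=1 tteeNn=2 tteenn=1
TTEenn hits 2/64; gcd=2; 2÷2/64÷2 = 1/32

P(TTEenn) = 1/32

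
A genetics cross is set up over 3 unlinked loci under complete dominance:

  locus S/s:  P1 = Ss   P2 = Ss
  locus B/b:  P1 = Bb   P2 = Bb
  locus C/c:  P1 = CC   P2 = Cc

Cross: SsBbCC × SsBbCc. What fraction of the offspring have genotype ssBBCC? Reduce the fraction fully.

SsBbCC gametes: SBC×2, SbC×2, sBC×2, sbC×2
SsBbCc gametes: SBC×1, SBc×1, SbC×1, Sbc×1, sBC×1, sBc×1, sbC×1, sbc×1
SsBbCC×SsBbCc grid (8·8=64): SSBBCC=2 SSBBCc=2 SSBbCC=4 SSBbCc=4 SSbbCC=2 SSbbCc=2 SsBBCC=4 SsBBCc=4 SsBbCC=8 SsBbCc=8 SsbbCC=4 SsbbCc=4 ssBBCC=2 ssBBCc=2 ssBbCC=4 ssBbCc=4 ssbbCC=2 ssbbCc=2
ssBBCC hits 2/64; gcd=2; 2÷2/64÷2 = 1/32

P(ssBBCC) = 1/32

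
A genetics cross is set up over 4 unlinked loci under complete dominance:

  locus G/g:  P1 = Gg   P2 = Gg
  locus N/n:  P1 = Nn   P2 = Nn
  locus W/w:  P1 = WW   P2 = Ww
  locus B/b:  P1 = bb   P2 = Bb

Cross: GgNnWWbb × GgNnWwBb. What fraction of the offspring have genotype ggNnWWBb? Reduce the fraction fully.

GgNnWWbb gametes: GNWb×4, GnWb×4, gNWb×4, gnWb×4
GgNnWwBb gametes: GNWB×1, GNWb×1, GNwB×1, GNwb×1, GnWB×1, GnWb×1, GnwB×1, Gnwb×1, gNWB×1, gNWb×1, gNwB×1, gNwb×1, gnWB×1, gnWb×1, gnwB×1, gnwb×1
GgNnWWbb×GgNnWwBb grid (16·16=256): GGNNWWBb=4 GGNNWWbb=4 GGNNWwBb=4 GGNNWwbb=4 GGNnWWBb=8 GGNnWWbb=8 GGNnWwBb=8 GGNnWwbb=8 GGnnWWBb=4 GGnnWWbb=4 GGnnWwBb=4 GGnnWwbb=4 GgNNWWBb=8 GgNNWWbb=8 GgNNWwBb=8 GgNNWwbb=8 GgNnWWBb=16 GgNnWWbb=16 GgNnWwBb=16 GgNnWwbb=16 GgnnWWBb=8 GgnnWWbb=8 GgnnWwBb=8 GgnnWwbb=8 ggNNWWBb=4 ggNNWWbb=4 ggNNWwBb=4 ggNNWwbb=4 ggNnWWBb=8 ggNnWWbb=8 ggNnWwBb=8 ggNnWwbb=8 ggnnWWBb=4 ggnnWWbb=4 ggnnWwBb=4 ggnnWwbb=4
ggNnWWBb hits 8/256; gcd=8; 8÷8/256÷8 = 1/32

P(ggNnWWBb) = 1/32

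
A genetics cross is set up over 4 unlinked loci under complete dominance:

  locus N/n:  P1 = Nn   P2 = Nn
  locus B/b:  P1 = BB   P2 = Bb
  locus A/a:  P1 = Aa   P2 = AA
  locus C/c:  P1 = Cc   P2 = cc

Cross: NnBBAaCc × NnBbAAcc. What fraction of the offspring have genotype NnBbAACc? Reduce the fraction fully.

P(NnBbAACc) = 1/16

NnBBAaCc gametes: NBAC×2, NBAc×2, NBaC×2, NBac×2, nBAC×2, nBAc×2, nBaC×2, nBac×2
NnBbAAcc gametes: NBAc×4, NbAc×4, nBAc×4, nbAc×4
NnBBAaCc×NnBbAAcc grid (16·16=256): NNBBAACc=8 NNBBAAcc=8 NNBBAaCc=8 NNBBAacc=8 NNBbAACc=8 NNBbAAcc=8 NNBbAaCc=8 NNBbAacc=8 NnBBAACc=16 NnBBAAcc=16 NnBBAaCc=16 NnBBAacc=16 NnBbAACc=16 NnBbAAcc=16 NnBbAaCc=16 NnBbAacc=16 nnBBAACc=8 nnBBAAcc=8 nnBBAaCc=8 nnBBAacc=8 nnBbAACc=8 nnBbAAcc=8 nnBbAaCc=8 nnBbAacc=8
NnBbAACc hits 16/256; gcd=16; 16÷16/256÷16 = 1/16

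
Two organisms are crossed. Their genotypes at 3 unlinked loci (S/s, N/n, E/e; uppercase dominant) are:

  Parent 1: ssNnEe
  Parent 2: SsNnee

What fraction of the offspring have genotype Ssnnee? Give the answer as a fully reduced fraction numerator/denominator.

P(Ssnnee) = 1/16

ssNnEe gametes: sNE×2, sNe×2, snE×2, sne×2
SsNnee gametes: SNe×2, Sne×2, sNe×2, sne×2
ssNnEe×SsNnee grid (8·8=64): SsNNEe=4 SsNNee=4 SsNnEe=8 SsNnee=8 SsnnEe=4 Ssnnee=4 ssNNEe=4 ssNNee=4 ssNnEe=8 ssNnee=8 ssnnEe=4 ssnnee=4
Ssnnee hits 4/64; gcd=4; 4÷4/64÷4 = 1/16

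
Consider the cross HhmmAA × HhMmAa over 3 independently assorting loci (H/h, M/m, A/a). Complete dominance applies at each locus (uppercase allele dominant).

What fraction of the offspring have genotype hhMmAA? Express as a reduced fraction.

P(hhMmAA) = 1/16

HhmmAA gametes: HmA×4, hmA×4
HhMmAa gametes: HMA×1, HMa×1, HmA×1, Hma×1, hMA×1, hMa×1, hmA×1, hma×1
HhmmAA×HhMmAa grid (8·8=64): HHMmAA=4 HHMmAa=4 HHmmAA=4 HHmmAa=4 HhMmAA=8 HhMmAa=8 HhmmAA=8 HhmmAa=8 hhMmAA=4 hhMmAa=4 hhmmAA=4 hhmmAa=4
hhMmAA hits 4/64; gcd=4; 4÷4/64÷4 = 1/16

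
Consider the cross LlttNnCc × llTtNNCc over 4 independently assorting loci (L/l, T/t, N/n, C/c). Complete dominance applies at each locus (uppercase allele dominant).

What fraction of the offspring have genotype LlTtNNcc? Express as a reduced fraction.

LlttNnCc gametes: LtNC×2, LtNc×2, LtnC×2, Ltnc×2, ltNC×2, ltNc×2, ltnC×2, ltnc×2
llTtNNCc gametes: lTNC×4, lTNc×4, ltNC×4, ltNc×4
LlttNnCc×llTtNNCc grid (16·16=256): LlTtNNCC=8 LlTtNNCc=16 LlTtNNcc=8 LlTtNnCC=8 LlTtNnCc=16 LlTtNncc=8 LlttNNCC=8 LlttNNCc=16 LlttNNcc=8 LlttNnCC=8 LlttNnCc=16 LlttNncc=8 llTtNNCC=8 llTtNNCc=16 llTtNNcc=8 llTtNnCC=8 llTtNnCc=16 llTtNncc=8 llttNNCC=8 llttNNCc=16 llttNNcc=8 llttNnCC=8 llttNnCc=16 llttNncc=8
LlTtNNcc hits 8/256; gcd=8; 8÷8/256÷8 = 1/32

P(LlTtNNcc) = 1/32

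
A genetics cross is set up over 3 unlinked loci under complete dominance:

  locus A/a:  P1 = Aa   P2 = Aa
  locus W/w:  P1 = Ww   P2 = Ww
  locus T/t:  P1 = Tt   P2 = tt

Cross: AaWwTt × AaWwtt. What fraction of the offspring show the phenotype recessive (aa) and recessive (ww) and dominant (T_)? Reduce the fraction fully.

AaWwTt gametes: AWT×1, AWt×1, AwT×1, Awt×1, aWT×1, aWt×1, awT×1, awt×1
AaWwtt gametes: AWt×2, Awt×2, aWt×2, awt×2
AaWwTt×AaWwtt grid (8·8=64): AAWWTt=2 AAWWtt=2 AAWwTt=4 AAWwtt=4 AAwwTt=2 AAwwtt=2 AaWWTt=4 AaWWtt=4 AaWwTt=8 AaWwtt=8 AawwTt=4 Aawwtt=4 aaWWTt=2 aaWWtt=2 aaWwTt=4 aaWwtt=4 aawwTt=2 aawwtt=2
aa ww T_ hits 2/64; gcd=2; 2÷2/64÷2 = 1/32

P(aa ww T_) = 1/32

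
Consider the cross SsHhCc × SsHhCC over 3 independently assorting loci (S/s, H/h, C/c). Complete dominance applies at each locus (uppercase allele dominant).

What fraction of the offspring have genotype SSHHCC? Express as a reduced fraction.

SsHhCc gametes: SHC×1, SHc×1, ShC×1, Shc×1, sHC×1, sHc×1, shC×1, shc×1
SsHhCC gametes: SHC×2, ShC×2, sHC×2, shC×2
SsHhCc×SsHhCC grid (8·8=64): SSHHCC=2 SSHHCc=2 SSHhCC=4 SSHhCc=4 SShhCC=2 SShhCc=2 SsHHCC=4 SsHHCc=4 SsHhCC=8 SsHhCc=8 SshhCC=4 SshhCc=4 ssHHCC=2 ssHHCc=2 ssHhCC=4 ssHhCc=4 sshhCC=2 sshhCc=2
SSHHCC hits 2/64; gcd=2; 2÷2/64÷2 = 1/32

P(SSHHCC) = 1/32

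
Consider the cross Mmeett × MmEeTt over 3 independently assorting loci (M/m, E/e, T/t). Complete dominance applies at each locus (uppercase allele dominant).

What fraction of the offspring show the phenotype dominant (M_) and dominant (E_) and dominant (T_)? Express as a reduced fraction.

Mmeett gametes: Met×4, met×4
MmEeTt gametes: MET×1, MEt×1, MeT×1, Met×1, mET×1, mEt×1, meT×1, met×1
Mmeett×MmEeTt grid (8·8=64): MMEeTt=4 MMEett=4 MMeeTt=4 MMeett=4 MmEeTt=8 MmEett=8 MmeeTt=8 Mmeett=8 mmEeTt=4 mmEett=4 mmeeTt=4 mmeett=4
M_ E_ T_ hits 12/64; gcd=4; 12÷4/64÷4 = 3/16

P(M_ E_ T_) = 3/16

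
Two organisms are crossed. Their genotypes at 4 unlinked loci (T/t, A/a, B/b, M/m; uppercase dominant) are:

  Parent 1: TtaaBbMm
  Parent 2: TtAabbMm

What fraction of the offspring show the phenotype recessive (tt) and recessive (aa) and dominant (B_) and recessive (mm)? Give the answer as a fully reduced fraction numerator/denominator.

TtaaBbMm gametes: TaBM×2, TaBm×2, TabM×2, Tabm×2, taBM×2, taBm×2, tabM×2, tabm×2
TtAabbMm gametes: TAbM×2, TAbm×2, TabM×2, Tabm×2, tAbM×2, tAbm×2, tabM×2, tabm×2
TtaaBbMm×TtAabbMm grid (16·16=256): TTAaBbMM=4 TTAaBbMm=8 TTAaBbmm=4 TTAabbMM=4 TTAabbMm=8 TTAabbmm=4 TTaaBbMM=4 TTaaBbMm=8 TTaaBbmm=4 TTaabbMM=4 TTaabbMm=8 TTaabbmm=4 TtAaBbMM=8 TtAaBbMm=16 TtAaBbmm=8 TtAabbMM=8 TtAabbMm=16 TtAabbmm=8 TtaaBbMM=8 TtaaBbMm=16 TtaaBbmm=8 TtaabbMM=8 TtaabbMm=16 Ttaabbmm=8 ttAaBbMM=4 ttAaBbMm=8 ttAaBbmm=4 ttAabbMM=4 ttAabbMm=8 ttAabbmm=4 ttaaBbMM=4 ttaaBbMm=8 ttaaBbmm=4 ttaabbMM=4 ttaabbMm=8 ttaabbmm=4
tt aa B_ mm hits 4/256; gcd=4; 4÷4/256÷4 = 1/64

P(tt aa B_ mm) = 1/64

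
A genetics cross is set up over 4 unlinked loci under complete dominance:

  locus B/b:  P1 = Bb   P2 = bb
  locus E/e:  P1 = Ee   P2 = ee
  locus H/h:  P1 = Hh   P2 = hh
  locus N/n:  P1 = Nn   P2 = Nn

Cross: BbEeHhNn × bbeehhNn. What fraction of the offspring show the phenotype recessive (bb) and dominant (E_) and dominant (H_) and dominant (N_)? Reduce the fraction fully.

BbEeHhNn gametes: BEHN×1, BEHn×1, BEhN×1, BEhn×1, BeHN×1, BeHn×1, BehN×1, Behn×1, bEHN×1, bEHn×1, bEhN×1, bEhn×1, beHN×1, beHn×1, behN×1, behn×1
bbeehhNn gametes: behN×8, behn×8
BbEeHhNn×bbeehhNn grid (16·16=256): BbEeHhNN=8 BbEeHhNn=16 BbEeHhnn=8 BbEehhNN=8 BbEehhNn=16 BbEehhnn=8 BbeeHhNN=8 BbeeHhNn=16 BbeeHhnn=8 BbeehhNN=8 BbeehhNn=16 Bbeehhnn=8 bbEeHhNN=8 bbEeHhNn=16 bbEeHhnn=8 bbEehhNN=8 bbEehhNn=16 bbEehhnn=8 bbeeHhNN=8 bbeeHhNn=16 bbeeHhnn=8 bbeehhNN=8 bbeehhNn=16 bbeehhnn=8
bb E_ H_ N_ hits 24/256; gcd=8; 24÷8/256÷8 = 3/32

P(bb E_ H_ N_) = 3/32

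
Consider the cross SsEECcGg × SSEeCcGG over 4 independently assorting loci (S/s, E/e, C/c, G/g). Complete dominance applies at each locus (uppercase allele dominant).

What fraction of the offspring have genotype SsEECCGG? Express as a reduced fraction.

SsEECcGg gametes: SECG×2, SECg×2, SEcG×2, SEcg×2, sECG×2, sECg×2, sEcG×2, sEcg×2
SSEeCcGG gametes: SECG×4, SEcG×4, SeCG×4, SecG×4
SsEECcGg×SSEeCcGG grid (16·16=256): SSEECCGG=8 SSEECCGg=8 SSEECcGG=16 SSEECcGg=16 SSEEccGG=8 SSEEccGg=8 SSEeCCGG=8 SSEeCCGg=8 SSEeCcGG=16 SSEeCcGg=16 SSEeccGG=8 SSEeccGg=8 SsEECCGG=8 SsEECCGg=8 SsEECcGG=16 SsEECcGg=16 SsEEccGG=8 SsEEccGg=8 SsEeCCGG=8 SsEeCCGg=8 SsEeCcGG=16 SsEeCcGg=16 SsEeccGG=8 SsEeccGg=8
SsEECCGG hits 8/256; gcd=8; 8÷8/256÷8 = 1/32

P(SsEECCGG) = 1/32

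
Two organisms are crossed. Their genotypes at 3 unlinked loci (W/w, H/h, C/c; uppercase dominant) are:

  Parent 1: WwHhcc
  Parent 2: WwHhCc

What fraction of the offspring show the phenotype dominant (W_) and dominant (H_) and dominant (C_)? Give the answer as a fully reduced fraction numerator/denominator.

P(W_ H_ C_) = 9/32

WwHhcc gametes: WHc×2, Whc×2, wHc×2, whc×2
WwHhCc gametes: WHC×1, WHc×1, WhC×1, Whc×1, wHC×1, wHc×1, whC×1, whc×1
WwHhcc×WwHhCc grid (8·8=64): WWHHCc=2 WWHHcc=2 WWHhCc=4 WWHhcc=4 WWhhCc=2 WWhhcc=2 WwHHCc=4 WwHHcc=4 WwHhCc=8 WwHhcc=8 WwhhCc=4 Wwhhcc=4 wwHHCc=2 wwHHcc=2 wwHhCc=4 wwHhcc=4 wwhhCc=2 wwhhcc=2
W_ H_ C_ hits 18/64; gcd=2; 18÷2/64÷2 = 9/32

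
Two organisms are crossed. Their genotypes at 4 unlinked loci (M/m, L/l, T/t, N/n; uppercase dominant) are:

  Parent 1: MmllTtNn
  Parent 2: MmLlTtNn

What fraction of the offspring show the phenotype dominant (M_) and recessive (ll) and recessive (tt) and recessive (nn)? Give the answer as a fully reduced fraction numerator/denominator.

P(M_ ll tt nn) = 3/128

MmllTtNn gametes: MlTN×2, MlTn×2, MltN×2, Mltn×2, mlTN×2, mlTn×2, mltN×2, mltn×2
MmLlTtNn gametes: MLTN×1, MLTn×1, MLtN×1, MLtn×1, MlTN×1, MlTn×1, MltN×1, Mltn×1, mLTN×1, mLTn×1, mLtN×1, mLtn×1, mlTN×1, mlTn×1, mltN×1, mltn×1
MmllTtNn×MmLlTtNn grid (16·16=256): MMLlTTNN=2 MMLlTTNn=4 MMLlTTnn=2 MMLlTtNN=4 MMLlTtNn=8 MMLlTtnn=4 MMLlttNN=2 MMLlttNn=4 MMLlttnn=2 MMllTTNN=2 MMllTTNn=4 MMllTTnn=2 MMllTtNN=4 MMllTtNn=8 MMllTtnn=4 MMllttNN=2 MMllttNn=4 MMllttnn=2 MmLlTTNN=4 MmLlTTNn=8 MmLlTTnn=4 MmLlTtNN=8 MmLlTtNn=16 MmLlTtnn=8 MmLlttNN=4 MmLlttNn=8 MmLlttnn=4 MmllTTNN=4 MmllTTNn=8 MmllTTnn=4 MmllTtNN=8 MmllTtNn=16 MmllTtnn=8 MmllttNN=4 MmllttNn=8 Mmllttnn=4 mmLlTTNN=2 mmLlTTNn=4 mmLlTTnn=2 mmLlTtNN=4 mmLlTtNn=8 mmLlTtnn=4 mmLlttNN=2 mmLlttNn=4 mmLlttnn=2 mmllTTNN=2 mmllTTNn=4 mmllTTnn=2 mmllTtNN=4 mmllTtNn=8 mmllTtnn=4 mmllttNN=2 mmllttNn=4 mmllttnn=2
M_ ll tt nn hits 6/256; gcd=2; 6÷2/256÷2 = 3/128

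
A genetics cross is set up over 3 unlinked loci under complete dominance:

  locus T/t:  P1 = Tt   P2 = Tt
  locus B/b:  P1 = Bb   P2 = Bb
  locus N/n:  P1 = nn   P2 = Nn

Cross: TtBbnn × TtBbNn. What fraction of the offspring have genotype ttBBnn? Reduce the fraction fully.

P(ttBBnn) = 1/32

TtBbnn gametes: TBn×2, Tbn×2, tBn×2, tbn×2
TtBbNn gametes: TBN×1, TBn×1, TbN×1, Tbn×1, tBN×1, tBn×1, tbN×1, tbn×1
TtBbnn×TtBbNn grid (8·8=64): TTBBNn=2 TTBBnn=2 TTBbNn=4 TTBbnn=4 TTbbNn=2 TTbbnn=2 TtBBNn=4 TtBBnn=4 TtBbNn=8 TtBbnn=8 TtbbNn=4 Ttbbnn=4 ttBBNn=2 ttBBnn=2 ttBbNn=4 ttBbnn=4 ttbbNn=2 ttbbnn=2
ttBBnn hits 2/64; gcd=2; 2÷2/64÷2 = 1/32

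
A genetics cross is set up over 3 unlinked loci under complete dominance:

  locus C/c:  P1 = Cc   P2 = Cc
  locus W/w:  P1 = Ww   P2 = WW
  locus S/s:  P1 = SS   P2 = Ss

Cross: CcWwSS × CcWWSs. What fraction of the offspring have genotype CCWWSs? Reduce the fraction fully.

P(CCWWSs) = 1/16

CcWwSS gametes: CWS×2, CwS×2, cWS×2, cwS×2
CcWWSs gametes: CWS×2, CWs×2, cWS×2, cWs×2
CcWwSS×CcWWSs grid (8·8=64): CCWWSS=4 CCWWSs=4 CCWwSS=4 CCWwSs=4 CcWWSS=8 CcWWSs=8 CcWwSS=8 CcWwSs=8 ccWWSS=4 ccWWSs=4 ccWwSS=4 ccWwSs=4
CCWWSs hits 4/64; gcd=4; 4÷4/64÷4 = 1/16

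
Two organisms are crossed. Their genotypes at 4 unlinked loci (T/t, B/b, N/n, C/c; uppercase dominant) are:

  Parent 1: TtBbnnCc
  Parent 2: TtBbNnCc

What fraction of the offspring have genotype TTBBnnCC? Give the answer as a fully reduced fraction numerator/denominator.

P(TTBBnnCC) = 1/128

TtBbnnCc gametes: TBnC×2, TBnc×2, TbnC×2, Tbnc×2, tBnC×2, tBnc×2, tbnC×2, tbnc×2
TtBbNnCc gametes: TBNC×1, TBNc×1, TBnC×1, TBnc×1, TbNC×1, TbNc×1, TbnC×1, Tbnc×1, tBNC×1, tBNc×1, tBnC×1, tBnc×1, tbNC×1, tbNc×1, tbnC×1, tbnc×1
TtBbnnCc×TtBbNnCc grid (16·16=256): TTBBNnCC=2 TTBBNnCc=4 TTBBNncc=2 TTBBnnCC=2 TTBBnnCc=4 TTBBnncc=2 TTBbNnCC=4 TTBbNnCc=8 TTBbNncc=4 TTBbnnCC=4 TTBbnnCc=8 TTBbnncc=4 TTbbNnCC=2 TTbbNnCc=4 TTbbNncc=2 TTbbnnCC=2 TTbbnnCc=4 TTbbnncc=2 TtBBNnCC=4 TtBBNnCc=8 TtBBNncc=4 TtBBnnCC=4 TtBBnnCc=8 TtBBnncc=4 TtBbNnCC=8 TtBbNnCc=16 TtBbNncc=8 TtBbnnCC=8 TtBbnnCc=16 TtBbnncc=8 TtbbNnCC=4 TtbbNnCc=8 TtbbNncc=4 TtbbnnCC=4 TtbbnnCc=8 Ttbbnncc=4 ttBBNnCC=2 ttBBNnCc=4 ttBBNncc=2 ttBBnnCC=2 ttBBnnCc=4 ttBBnncc=2 ttBbNnCC=4 ttBbNnCc=8 ttBbNncc=4 ttBbnnCC=4 ttBbnnCc=8 ttBbnncc=4 ttbbNnCC=2 ttbbNnCc=4 ttbbNncc=2 ttbbnnCC=2 ttbbnnCc=4 ttbbnncc=2
TTBBnnCC hits 2/256; gcd=2; 2÷2/256÷2 = 1/128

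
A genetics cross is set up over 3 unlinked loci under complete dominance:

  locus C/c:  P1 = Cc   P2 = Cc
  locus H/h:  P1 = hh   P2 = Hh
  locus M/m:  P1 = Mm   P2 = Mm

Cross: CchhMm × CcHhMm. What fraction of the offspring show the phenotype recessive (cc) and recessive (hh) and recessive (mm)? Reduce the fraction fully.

CchhMm gametes: ChM×2, Chm×2, chM×2, chm×2
CcHhMm gametes: CHM×1, CHm×1, ChM×1, Chm×1, cHM×1, cHm×1, chM×1, chm×1
CchhMm×CcHhMm grid (8·8=64): CCHhMM=2 CCHhMm=4 CCHhmm=2 CChhMM=2 CChhMm=4 CChhmm=2 CcHhMM=4 CcHhMm=8 CcHhmm=4 CchhMM=4 CchhMm=8 Cchhmm=4 ccHhMM=2 ccHhMm=4 ccHhmm=2 cchhMM=2 cchhMm=4 cchhmm=2
cc hh mm hits 2/64; gcd=2; 2÷2/64÷2 = 1/32

P(cc hh mm) = 1/32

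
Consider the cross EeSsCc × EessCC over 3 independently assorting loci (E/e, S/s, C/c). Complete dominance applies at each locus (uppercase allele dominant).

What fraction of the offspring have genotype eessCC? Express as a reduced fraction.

P(eessCC) = 1/16

EeSsCc gametes: ESC×1, ESc×1, EsC×1, Esc×1, eSC×1, eSc×1, esC×1, esc×1
EessCC gametes: EsC×4, esC×4
EeSsCc×EessCC grid (8·8=64): EESsCC=4 EESsCc=4 EEssCC=4 EEssCc=4 EeSsCC=8 EeSsCc=8 EessCC=8 EessCc=8 eeSsCC=4 eeSsCc=4 eessCC=4 eessCc=4
eessCC hits 4/64; gcd=4; 4÷4/64÷4 = 1/16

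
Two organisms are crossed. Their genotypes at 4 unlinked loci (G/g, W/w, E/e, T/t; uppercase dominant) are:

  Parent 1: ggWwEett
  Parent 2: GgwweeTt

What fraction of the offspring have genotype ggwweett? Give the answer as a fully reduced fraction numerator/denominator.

P(ggwweett) = 1/16

ggWwEett gametes: gWEt×4, gWet×4, gwEt×4, gwet×4
GgwweeTt gametes: GweT×4, Gwet×4, gweT×4, gwet×4
ggWwEett×GgwweeTt grid (16·16=256): GgWwEeTt=16 GgWwEett=16 GgWweeTt=16 GgWweett=16 GgwwEeTt=16 GgwwEett=16 GgwweeTt=16 Ggwweett=16 ggWwEeTt=16 ggWwEett=16 ggWweeTt=16 ggWweett=16 ggwwEeTt=16 ggwwEett=16 ggwweeTt=16 ggwweett=16
ggwweett hits 16/256; gcd=16; 16÷16/256÷16 = 1/16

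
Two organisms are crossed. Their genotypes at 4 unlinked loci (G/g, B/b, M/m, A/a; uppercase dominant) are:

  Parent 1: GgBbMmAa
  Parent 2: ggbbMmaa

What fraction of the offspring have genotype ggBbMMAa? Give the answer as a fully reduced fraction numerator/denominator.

P(ggBbMMAa) = 1/32

GgBbMmAa gametes: GBMA×1, GBMa×1, GBmA×1, GBma×1, GbMA×1, GbMa×1, GbmA×1, Gbma×1, gBMA×1, gBMa×1, gBmA×1, gBma×1, gbMA×1, gbMa×1, gbmA×1, gbma×1
ggbbMmaa gametes: gbMa×8, gbma×8
GgBbMmAa×ggbbMmaa grid (16·16=256): GgBbMMAa=8 GgBbMMaa=8 GgBbMmAa=16 GgBbMmaa=16 GgBbmmAa=8 GgBbmmaa=8 GgbbMMAa=8 GgbbMMaa=8 GgbbMmAa=16 GgbbMmaa=16 GgbbmmAa=8 Ggbbmmaa=8 ggBbMMAa=8 ggBbMMaa=8 ggBbMmAa=16 ggBbMmaa=16 ggBbmmAa=8 ggBbmmaa=8 ggbbMMAa=8 ggbbMMaa=8 ggbbMmAa=16 ggbbMmaa=16 ggbbmmAa=8 ggbbmmaa=8
ggBbMMAa hits 8/256; gcd=8; 8÷8/256÷8 = 1/32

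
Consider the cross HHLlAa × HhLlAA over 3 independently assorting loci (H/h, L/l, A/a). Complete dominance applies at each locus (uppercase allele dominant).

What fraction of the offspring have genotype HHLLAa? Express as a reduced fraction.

P(HHLLAa) = 1/16

HHLlAa gametes: HLA×2, HLa×2, HlA×2, Hla×2
HhLlAA gametes: HLA×2, HlA×2, hLA×2, hlA×2
HHLlAa×HhLlAA grid (8·8=64): HHLLAA=4 HHLLAa=4 HHLlAA=8 HHLlAa=8 HHllAA=4 HHllAa=4 HhLLAA=4 HhLLAa=4 HhLlAA=8 HhLlAa=8 HhllAA=4 HhllAa=4
HHLLAa hits 4/64; gcd=4; 4÷4/64÷4 = 1/16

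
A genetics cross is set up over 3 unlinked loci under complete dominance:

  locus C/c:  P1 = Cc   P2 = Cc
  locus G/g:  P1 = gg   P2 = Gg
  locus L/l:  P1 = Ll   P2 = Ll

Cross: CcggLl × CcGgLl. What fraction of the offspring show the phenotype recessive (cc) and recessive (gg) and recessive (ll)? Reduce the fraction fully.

CcggLl gametes: CgL×2, Cgl×2, cgL×2, cgl×2
CcGgLl gametes: CGL×1, CGl×1, CgL×1, Cgl×1, cGL×1, cGl×1, cgL×1, cgl×1
CcggLl×CcGgLl grid (8·8=64): CCGgLL=2 CCGgLl=4 CCGgll=2 CCggLL=2 CCggLl=4 CCggll=2 CcGgLL=4 CcGgLl=8 CcGgll=4 CcggLL=4 CcggLl=8 Ccggll=4 ccGgLL=2 ccGgLl=4 ccGgll=2 ccggLL=2 ccggLl=4 ccggll=2
cc gg ll hits 2/64; gcd=2; 2÷2/64÷2 = 1/32

P(cc gg ll) = 1/32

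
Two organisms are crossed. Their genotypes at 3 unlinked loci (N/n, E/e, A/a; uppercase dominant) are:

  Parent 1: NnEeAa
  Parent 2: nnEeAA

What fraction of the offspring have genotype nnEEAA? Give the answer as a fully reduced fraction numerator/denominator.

P(nnEEAA) = 1/16

NnEeAa gametes: NEA×1, NEa×1, NeA×1, Nea×1, nEA×1, nEa×1, neA×1, nea×1
nnEeAA gametes: nEA×4, neA×4
NnEeAa×nnEeAA grid (8·8=64): NnEEAA=4 NnEEAa=4 NnEeAA=8 NnEeAa=8 NneeAA=4 NneeAa=4 nnEEAA=4 nnEEAa=4 nnEeAA=8 nnEeAa=8 nneeAA=4 nneeAa=4
nnEEAA hits 4/64; gcd=4; 4÷4/64÷4 = 1/16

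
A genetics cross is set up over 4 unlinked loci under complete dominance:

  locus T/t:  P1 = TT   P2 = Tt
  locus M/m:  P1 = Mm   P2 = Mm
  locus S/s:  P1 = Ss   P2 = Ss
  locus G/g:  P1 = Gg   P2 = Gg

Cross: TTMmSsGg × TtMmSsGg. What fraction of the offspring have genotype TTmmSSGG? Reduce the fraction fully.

TTMmSsGg gametes: TMSG×2, TMSg×2, TMsG×2, TMsg×2, TmSG×2, TmSg×2, TmsG×2, Tmsg×2
TtMmSsGg gametes: TMSG×1, TMSg×1, TMsG×1, TMsg×1, TmSG×1, TmSg×1, TmsG×1, Tmsg×1, tMSG×1, tMSg×1, tMsG×1, tMsg×1, tmSG×1, tmSg×1, tmsG×1, tmsg×1
TTMmSsGg×TtMmSsGg grid (16·16=256): TTMMSSGG=2 TTMMSSGg=4 TTMMSSgg=2 TTMMSsGG=4 TTMMSsGg=8 TTMMSsgg=4 TTMMssGG=2 TTMMssGg=4 TTMMssgg=2 TTMmSSGG=4 TTMmSSGg=8 TTMmSSgg=4 TTMmSsGG=8 TTMmSsGg=16 TTMmSsgg=8 TTMmssGG=4 TTMmssGg=8 TTMmssgg=4 TTmmSSGG=2 TTmmSSGg=4 TTmmSSgg=2 TTmmSsGG=4 TTmmSsGg=8 TTmmSsgg=4 TTmmssGG=2 TTmmssGg=4 TTmmssgg=2 TtMMSSGG=2 TtMMSSGg=4 TtMMSSgg=2 TtMMSsGG=4 TtMMSsGg=8 TtMMSsgg=4 TtMMssGG=2 TtMMssGg=4 TtMMssgg=2 TtMmSSGG=4 TtMmSSGg=8 TtMmSSgg=4 TtMmSsGG=8 TtMmSsGg=16 TtMmSsgg=8 TtMmssGG=4 TtMmssGg=8 TtMmssgg=4 TtmmSSGG=2 TtmmSSGg=4 TtmmSSgg=2 TtmmSsGG=4 TtmmSsGg=8 TtmmSsgg=4 TtmmssGG=2 TtmmssGg=4 Ttmmssgg=2
TTmmSSGG hits 2/256; gcd=2; 2÷2/256÷2 = 1/128

P(TTmmSSGG) = 1/128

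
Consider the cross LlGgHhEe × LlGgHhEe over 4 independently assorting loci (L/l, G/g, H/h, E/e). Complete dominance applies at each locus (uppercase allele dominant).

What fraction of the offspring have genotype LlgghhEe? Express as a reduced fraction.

LlGgHhEe gametes: LGHE×1, LGHe×1, LGhE×1, LGhe×1, LgHE×1, LgHe×1, LghE×1, Lghe×1, lGHE×1, lGHe×1, lGhE×1, lGhe×1, lgHE×1, lgHe×1, lghE×1, lghe×1
LlGgHhEe gametes: LGHE×1, LGHe×1, LGhE×1, LGhe×1, LgHE×1, LgHe×1, LghE×1, Lghe×1, lGHE×1, lGHe×1, lGhE×1, lGhe×1, lgHE×1, lgHe×1, lghE×1, lghe×1
LlGgHhEe×LlGgHhEe grid (16·16=256): LLGGHHEE=1 LLGGHHEe=2 LLGGHHee=1 LLGGHhEE=2 LLGGHhEe=4 LLGGHhee=2 LLGGhhEE=1 LLGGhhEe=2 LLGGhhee=1 LLGgHHEE=2 LLGgHHEe=4 LLGgHHee=2 LLGgHhEE=4 LLGgHhEe=8 LLGgHhee=4 LLGghhEE=2 LLGghhEe=4 LLGghhee=2 LLggHHEE=1 LLggHHEe=2 LLggHHee=1 LLggHhEE=2 LLggHhEe=4 LLggHhee=2 LLgghhEE=1 LLgghhEe=2 LLgghhee=1 LlGGHHEE=2 LlGGHHEe=4 LlGGHHee=2 LlGGHhEE=4 LlGGHhEe=8 LlGGHhee=4 LlGGhhEE=2 LlGGhhEe=4 LlGGhhee=2 LlGgHHEE=4 LlGgHHEe=8 LlGgHHee=4 LlGgHhEE=8 LlGgHhEe=16 LlGgHhee=8 LlGghhEE=4 LlGghhEe=8 LlGghhee=4 LlggHHEE=2 LlggHHEe=4 LlggHHee=2 LlggHhEE=4 LlggHhEe=8 LlggHhee=4 LlgghhEE=2 LlgghhEe=4 Llgghhee=2 llGGHHEE=1 llGGHHEe=2 llGGHHee=1 llGGHhEE=2 llGGHhEe=4 llGGHhee=2 llGGhhEE=1 llGGhhEe=2 llGGhhee=1 llGgHHEE=2 llGgHHEe=4 llGgHHee=2 llGgHhEE=4 llGgHhEe=8 llGgHhee=4 llGghhEE=2 llGghhEe=4 llGghhee=2 llggHHEE=1 llggHHEe=2 llggHHee=1 llggHhEE=2 llggHhEe=4 llggHhee=2 llgghhEE=1 llgghhEe=2 llgghhee=1
LlgghhEe hits 4/256; gcd=4; 4÷4/256÷4 = 1/64

P(LlgghhEe) = 1/64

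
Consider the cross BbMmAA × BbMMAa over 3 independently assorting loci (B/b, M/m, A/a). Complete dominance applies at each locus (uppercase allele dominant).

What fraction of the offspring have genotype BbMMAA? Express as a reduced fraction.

BbMmAA gametes: BMA×2, BmA×2, bMA×2, bmA×2
BbMMAa gametes: BMA×2, BMa×2, bMA×2, bMa×2
BbMmAA×BbMMAa grid (8·8=64): BBMMAA=4 BBMMAa=4 BBMmAA=4 BBMmAa=4 BbMMAA=8 BbMMAa=8 BbMmAA=8 BbMmAa=8 bbMMAA=4 bbMMAa=4 bbMmAA=4 bbMmAa=4
BbMMAA hits 8/64; gcd=8; 8÷8/64÷8 = 1/8

P(BbMMAA) = 1/8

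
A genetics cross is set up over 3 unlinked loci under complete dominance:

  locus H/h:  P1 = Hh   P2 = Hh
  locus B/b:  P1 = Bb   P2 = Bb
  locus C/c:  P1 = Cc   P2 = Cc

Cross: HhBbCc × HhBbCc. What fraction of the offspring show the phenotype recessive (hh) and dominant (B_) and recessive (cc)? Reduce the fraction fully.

HhBbCc gametes: HBC×1, HBc×1, HbC×1, Hbc×1, hBC×1, hBc×1, hbC×1, hbc×1
HhBbCc gametes: HBC×1, HBc×1, HbC×1, Hbc×1, hBC×1, hBc×1, hbC×1, hbc×1
HhBbCc×HhBbCc grid (8·8=64): HHBBCC=1 HHBBCc=2 HHBBcc=1 HHBbCC=2 HHBbCc=4 HHBbcc=2 HHbbCC=1 HHbbCc=2 HHbbcc=1 HhBBCC=2 HhBBCc=4 HhBBcc=2 HhBbCC=4 HhBbCc=8 HhBbcc=4 HhbbCC=2 HhbbCc=4 Hhbbcc=2 hhBBCC=1 hhBBCc=2 hhBBcc=1 hhBbCC=2 hhBbCc=4 hhBbcc=2 hhbbCC=1 hhbbCc=2 hhbbcc=1
hh B_ cc hits 3/64; gcd=1; 3÷1/64÷1 = 3/64

P(hh B_ cc) = 3/64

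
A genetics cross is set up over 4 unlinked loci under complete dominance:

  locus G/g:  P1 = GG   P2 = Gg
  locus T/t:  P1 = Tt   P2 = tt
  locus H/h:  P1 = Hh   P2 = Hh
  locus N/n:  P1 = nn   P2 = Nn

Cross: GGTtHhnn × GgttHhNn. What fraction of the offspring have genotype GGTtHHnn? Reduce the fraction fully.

GGTtHhnn gametes: GTHn×4, GThn×4, GtHn×4, Gthn×4
GgttHhNn gametes: GtHN×2, GtHn×2, GthN×2, Gthn×2, gtHN×2, gtHn×2, gthN×2, gthn×2
GGTtHhnn×GgttHhNn grid (16·16=256): GGTtHHNn=8 GGTtHHnn=8 GGTtHhNn=16 GGTtHhnn=16 GGTthhNn=8 GGTthhnn=8 GGttHHNn=8 GGttHHnn=8 GGttHhNn=16 GGttHhnn=16 GGtthhNn=8 GGtthhnn=8 GgTtHHNn=8 GgTtHHnn=8 GgTtHhNn=16 GgTtHhnn=16 GgTthhNn=8 GgTthhnn=8 GgttHHNn=8 GgttHHnn=8 GgttHhNn=16 GgttHhnn=16 GgtthhNn=8 Ggtthhnn=8
GGTtHHnn hits 8/256; gcd=8; 8÷8/256÷8 = 1/32

P(GGTtHHnn) = 1/32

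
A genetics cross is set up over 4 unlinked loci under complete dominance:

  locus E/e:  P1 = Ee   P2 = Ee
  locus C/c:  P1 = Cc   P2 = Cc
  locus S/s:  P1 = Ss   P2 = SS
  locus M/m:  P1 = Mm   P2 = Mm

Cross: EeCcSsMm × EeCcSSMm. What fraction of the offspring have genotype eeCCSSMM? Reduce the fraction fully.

EeCcSsMm gametes: ECSM×1, ECSm×1, ECsM×1, ECsm×1, EcSM×1, EcSm×1, EcsM×1, Ecsm×1, eCSM×1, eCSm×1, eCsM×1, eCsm×1, ecSM×1, ecSm×1, ecsM×1, ecsm×1
EeCcSSMm gametes: ECSM×2, ECSm×2, EcSM×2, EcSm×2, eCSM×2, eCSm×2, ecSM×2, ecSm×2
EeCcSsMm×EeCcSSMm grid (16·16=256): EECCSSMM=2 EECCSSMm=4 EECCSSmm=2 EECCSsMM=2 EECCSsMm=4 EECCSsmm=2 EECcSSMM=4 EECcSSMm=8 EECcSSmm=4 EECcSsMM=4 EECcSsMm=8 EECcSsmm=4 EEccSSMM=2 EEccSSMm=4 EEccSSmm=2 EEccSsMM=2 EEccSsMm=4 EEccSsmm=2 EeCCSSMM=4 EeCCSSMm=8 EeCCSSmm=4 EeCCSsMM=4 EeCCSsMm=8 EeCCSsmm=4 EeCcSSMM=8 EeCcSSMm=16 EeCcSSmm=8 EeCcSsMM=8 EeCcSsMm=16 EeCcSsmm=8 EeccSSMM=4 EeccSSMm=8 EeccSSmm=4 EeccSsMM=4 EeccSsMm=8 EeccSsmm=4 eeCCSSMM=2 eeCCSSMm=4 eeCCSSmm=2 eeCCSsMM=2 eeCCSsMm=4 eeCCSsmm=2 eeCcSSMM=4 eeCcSSMm=8 eeCcSSmm=4 eeCcSsMM=4 eeCcSsMm=8 eeCcSsmm=4 eeccSSMM=2 eeccSSMm=4 eeccSSmm=2 eeccSsMM=2 eeccSsMm=4 eeccSsmm=2
eeCCSSMM hits 2/256; gcd=2; 2÷2/256÷2 = 1/128

P(eeCCSSMM) = 1/128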